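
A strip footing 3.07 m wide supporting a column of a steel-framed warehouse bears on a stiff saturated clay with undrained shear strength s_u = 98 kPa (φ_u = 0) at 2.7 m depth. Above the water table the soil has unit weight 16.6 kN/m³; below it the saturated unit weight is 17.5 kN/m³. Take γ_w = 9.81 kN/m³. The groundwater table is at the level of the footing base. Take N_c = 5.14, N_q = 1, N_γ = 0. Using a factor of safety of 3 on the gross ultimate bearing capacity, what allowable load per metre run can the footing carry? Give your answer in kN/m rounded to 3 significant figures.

≈ 561 kN/m

q = γ·D_f = 16.6 × 2.7 = 44.82 kPa.
c·N_c = 98 × 5.14 = 503.72 kPa
q·N_q = 44.82 × 1 = 44.82 kPa
q_ult = 503.72 + 44.82 = 548.54 kPa.
Gross allowable pressure q_all = 548.54 / 3 = 182.85 kPa.
Allowable wall load = q_all × B = 182.85 × 3.07 = 561.34 kN per metre run.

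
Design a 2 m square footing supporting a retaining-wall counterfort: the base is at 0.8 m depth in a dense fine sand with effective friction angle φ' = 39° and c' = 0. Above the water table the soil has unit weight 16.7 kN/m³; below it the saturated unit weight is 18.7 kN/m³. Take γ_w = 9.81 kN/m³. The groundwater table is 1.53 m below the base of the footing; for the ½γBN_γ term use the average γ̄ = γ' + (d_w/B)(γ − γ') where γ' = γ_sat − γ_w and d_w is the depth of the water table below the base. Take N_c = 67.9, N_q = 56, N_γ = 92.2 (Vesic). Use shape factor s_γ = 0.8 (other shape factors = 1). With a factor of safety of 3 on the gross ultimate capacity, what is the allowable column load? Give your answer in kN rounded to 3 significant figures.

P_all ≈ 2460 kN

Overburden at base level: q = 16.7 × 0.8 = 13.36 kPa.
The water table is 1.53 m below the base (< B = 2 m), so the ½γBN_γ term uses γ̄ = γ' + (d_w/B)(γ − γ') = 8.89 + (1.53/2)(16.7 − 8.89) = 14.865 kN/m³.
Surcharge term q·N_q = 13.36 × 56 = 748.16 kPa; self-weight term 0.5·γ·B·N_γ·s_γ = 0.5 × 14.865 × 2 × 92.2 × 0.8 = 1096.4 kPa.
q_ult = 748.16 + 1096.4 = 1844.6 kPa.
Gross allowable pressure q_all = 1844.6 / 3 = 614.86 kPa.
Footing area = 4 m², so allowable column load = 614.86 × 4 = 2459.4 kN.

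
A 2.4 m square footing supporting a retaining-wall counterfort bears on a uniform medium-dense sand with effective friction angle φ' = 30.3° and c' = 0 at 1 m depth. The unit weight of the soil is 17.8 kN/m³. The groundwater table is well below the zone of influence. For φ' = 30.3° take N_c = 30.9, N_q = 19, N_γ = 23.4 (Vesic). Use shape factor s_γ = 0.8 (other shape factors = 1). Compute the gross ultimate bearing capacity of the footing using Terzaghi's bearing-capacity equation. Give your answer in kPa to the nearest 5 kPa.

q_ult ≈ 740 kPa

q = γ·D_f = 17.8 × 1 = 17.8 kPa.
q·N_q = 17.8 × 19 = 338.2 kPa
0.5·γ·B·N_γ·s_γ = 0.5 × 17.8 × 2.4 × 23.4 × 0.8 = 399.86 kPa
q_ult = 338.2 + 399.86 = 738.06 kPa.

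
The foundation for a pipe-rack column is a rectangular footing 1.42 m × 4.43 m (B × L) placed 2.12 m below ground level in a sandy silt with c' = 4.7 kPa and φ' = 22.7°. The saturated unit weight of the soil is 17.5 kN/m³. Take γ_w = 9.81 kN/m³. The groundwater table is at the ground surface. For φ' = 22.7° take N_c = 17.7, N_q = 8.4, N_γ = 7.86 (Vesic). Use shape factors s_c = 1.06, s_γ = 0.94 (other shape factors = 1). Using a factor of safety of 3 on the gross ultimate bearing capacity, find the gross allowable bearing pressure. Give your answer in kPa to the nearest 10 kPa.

q_all ≈ 90 kPa

Water table at ground surface, so effective unit weight γ' = 17.5 − 9.81 = 7.69 kN/m³ is used throughout; overburden q = 7.69 × 2.12 = 16.303 kPa; the same γ' applies in the ½γBN_γ term.
Cohesion term c·N_c·s_c = 4.7 × 17.7 × 1.06 = 88.181 kPa; surcharge term q·N_q = 16.303 × 8.4 = 136.94 kPa; self-weight term 0.5·γ·B·N_γ·s_γ = 0.5 × 7.69 × 1.42 × 7.86 × 0.94 = 40.34 kPa.
q_ult = 88.181 + 136.94 + 40.34 = 265.46 kPa.
q_all = 265.46 / 3 = 88.488 kPa.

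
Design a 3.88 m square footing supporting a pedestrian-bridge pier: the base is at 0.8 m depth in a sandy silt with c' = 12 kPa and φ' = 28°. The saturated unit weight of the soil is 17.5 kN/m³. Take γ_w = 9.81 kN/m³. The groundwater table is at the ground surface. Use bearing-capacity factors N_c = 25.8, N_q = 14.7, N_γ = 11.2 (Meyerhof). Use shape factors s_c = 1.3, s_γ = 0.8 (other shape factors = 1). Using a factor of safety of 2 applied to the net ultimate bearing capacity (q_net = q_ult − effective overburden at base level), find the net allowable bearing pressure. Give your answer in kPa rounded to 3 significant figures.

q_all(net) ≈ 310 kPa

γ' = 17.5 − 9.81 = 7.69 kN/m³ (submerged throughout). q = 7.69 × 0.8 = 6.152 kPa; the same γ' applies in the ½γBN_γ term.
c·N_c·s_c = 12 × 25.8 × 1.3 = 402.48 kPa
q·N_q = 6.152 × 14.7 = 90.434 kPa
0.5·γ·B·N_γ·s_γ = 0.5 × 7.69 × 3.88 × 11.2 × 0.8 = 133.67 kPa
q_ult = 402.48 + 90.434 + 133.67 = 626.59 kPa.
Net ultimate: q_net = 626.59 − 6.152 = 620.43 kPa.
q_all(net) = 620.43 / 2 = 310.22 kPa.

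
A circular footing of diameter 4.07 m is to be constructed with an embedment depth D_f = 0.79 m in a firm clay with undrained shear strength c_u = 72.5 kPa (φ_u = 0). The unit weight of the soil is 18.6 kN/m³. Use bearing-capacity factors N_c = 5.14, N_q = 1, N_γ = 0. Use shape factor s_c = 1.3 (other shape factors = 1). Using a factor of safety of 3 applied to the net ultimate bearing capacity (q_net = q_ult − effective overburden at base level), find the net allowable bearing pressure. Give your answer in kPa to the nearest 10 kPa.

q_all(net) ≈ 160 kPa

Effective surcharge at the founding depth q = γ·D_f = 18.6 × 0.79 = 14.694 kPa.
q_ult = c·N_c·s_c + q·N_q
     = 72.5 × 5.14 × 1.3 + 14.694 × 1
     = 484.44 + 14.694 = 499.14 kPa.
Net ultimate: q_net = 499.14 − 14.694 = 484.44 kPa.
q_all(net) = 484.44 / 3 = 161.48 kPa.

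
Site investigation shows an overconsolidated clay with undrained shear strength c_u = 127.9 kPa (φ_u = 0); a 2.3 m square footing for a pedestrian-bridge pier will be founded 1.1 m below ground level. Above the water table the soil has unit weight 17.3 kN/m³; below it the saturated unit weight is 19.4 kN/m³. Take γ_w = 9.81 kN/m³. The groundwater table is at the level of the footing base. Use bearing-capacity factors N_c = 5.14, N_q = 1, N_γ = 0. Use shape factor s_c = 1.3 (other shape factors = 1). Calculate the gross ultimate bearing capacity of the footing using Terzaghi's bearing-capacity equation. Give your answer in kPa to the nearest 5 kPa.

q = γ·D_f = 17.3 × 1.1 = 19.03 kPa.
c·N_c·s_c = 127.9 × 5.14 × 1.3 = 854.63 kPa
q·N_q = 19.03 × 1 = 19.03 kPa
q_ult = 854.63 + 19.03 = 873.66 kPa.

q_ult ≈ 875 kPa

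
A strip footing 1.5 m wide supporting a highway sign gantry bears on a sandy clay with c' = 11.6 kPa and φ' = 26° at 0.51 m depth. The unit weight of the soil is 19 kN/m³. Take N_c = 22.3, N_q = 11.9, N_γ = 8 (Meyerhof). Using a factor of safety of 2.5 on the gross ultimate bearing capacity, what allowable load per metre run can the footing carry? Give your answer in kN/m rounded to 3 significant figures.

≈ 293 kN/m

Overburden at base level: q = 19 × 0.51 = 9.69 kPa.
Cohesion term c·N_c = 11.6 × 22.3 = 258.68 kPa; surcharge term q·N_q = 9.69 × 11.9 = 115.31 kPa; self-weight term 0.5·γ·B·N_γ = 0.5 × 19 × 1.5 × 8 = 114 kPa.
q_ult = 258.68 + 115.31 + 114 = 487.99 kPa.
Gross allowable pressure q_all = 487.99 / 2.5 = 195.2 kPa.
Allowable wall load = q_all × B = 195.2 × 1.5 = 292.79 kN per metre run.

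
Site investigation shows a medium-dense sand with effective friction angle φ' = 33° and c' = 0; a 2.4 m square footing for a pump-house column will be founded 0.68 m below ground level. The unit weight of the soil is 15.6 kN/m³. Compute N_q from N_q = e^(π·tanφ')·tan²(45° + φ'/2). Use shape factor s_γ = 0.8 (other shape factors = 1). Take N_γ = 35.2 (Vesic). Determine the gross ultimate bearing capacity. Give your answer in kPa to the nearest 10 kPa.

q_ult ≈ 800 kPa

tan33° = 0.6494, so N_q = e^(π×0.6494)·tan²(61.5°) = 7.692 × 3.392 = 26.09.
q = γ·D_f = 15.6 × 0.68 = 10.608 kPa.
q·N_q = 10.608 × 26.092 = 276.78 kPa
0.5·γ·B·N_γ·s_γ = 0.5 × 15.6 × 2.4 × 35.2 × 0.8 = 527.16 kPa
q_ult = 276.78 + 527.16 = 803.94 kPa.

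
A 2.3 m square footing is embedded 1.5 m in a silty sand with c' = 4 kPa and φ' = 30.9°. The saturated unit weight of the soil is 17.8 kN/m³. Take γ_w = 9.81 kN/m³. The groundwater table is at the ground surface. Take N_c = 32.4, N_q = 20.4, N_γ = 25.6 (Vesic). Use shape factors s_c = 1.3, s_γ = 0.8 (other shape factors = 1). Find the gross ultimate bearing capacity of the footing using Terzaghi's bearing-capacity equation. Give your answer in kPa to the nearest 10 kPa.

With the water table at the surface the whole profile is submerged: γ' = 17.8 − 9.81 = 7.99 kN/m³, so q = γ'·D_f = 11.985 kPa; the same γ' applies in the ½γBN_γ term.
q_ult = c·N_c·s_c + q·N_q + 0.5·γ·B·N_γ·s_γ
     = 4 × 32.4 × 1.3 + 11.985 × 20.4 + 0.5 × 7.99 × 2.3 × 25.6 × 0.8
     = 168.48 + 244.49 + 188.18 = 601.15 kPa.

q_ult ≈ 600 kPa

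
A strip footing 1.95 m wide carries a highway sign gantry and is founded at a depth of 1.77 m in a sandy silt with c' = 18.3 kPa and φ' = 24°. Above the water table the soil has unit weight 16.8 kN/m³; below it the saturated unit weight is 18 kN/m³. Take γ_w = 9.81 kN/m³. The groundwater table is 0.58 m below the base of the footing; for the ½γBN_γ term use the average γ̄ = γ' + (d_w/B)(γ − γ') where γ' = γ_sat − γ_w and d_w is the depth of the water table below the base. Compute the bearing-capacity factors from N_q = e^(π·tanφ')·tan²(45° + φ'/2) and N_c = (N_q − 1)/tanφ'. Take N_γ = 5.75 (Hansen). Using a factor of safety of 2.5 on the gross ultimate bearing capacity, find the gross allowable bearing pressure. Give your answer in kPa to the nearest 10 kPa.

N_q = e^(π·tan24°)·tan²(57°) = 9.6; N_c = (N_q − 1)/tanφ' = 19.32.
Effective surcharge at the founding depth q = γ·D_f = 16.8 × 1.77 = 29.736 kPa.
With d_w = 0.58 m < B, γ̄ = 8.19 + (0.58/1.95) × (16.8 − 8.19) = 10.751 kN/m³.
q_ult = c·N_c + q·N_q + 0.5·γ·B·N_γ
     = 18.3 × 19.324 + 29.736 × 9.6034 + 0.5 × 10.751 × 1.95 × 5.75
     = 353.62 + 285.57 + 60.272 = 699.46 kPa.
q_all = 699.46 / 2.5 = 279.78 kPa.

q_all ≈ 280 kPa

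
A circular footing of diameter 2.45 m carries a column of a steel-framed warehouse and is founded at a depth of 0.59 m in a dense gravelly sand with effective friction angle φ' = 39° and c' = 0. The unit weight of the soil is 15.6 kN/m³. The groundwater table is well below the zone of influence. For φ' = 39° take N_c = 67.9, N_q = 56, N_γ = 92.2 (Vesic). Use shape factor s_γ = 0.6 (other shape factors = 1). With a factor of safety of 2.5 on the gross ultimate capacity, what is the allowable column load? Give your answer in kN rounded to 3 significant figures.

Overburden at base level: q = 15.6 × 0.59 = 9.204 kPa.
Surcharge term q·N_q = 9.204 × 56 = 515.42 kPa; self-weight term 0.5·γ·B·N_γ·s_γ = 0.5 × 15.6 × 2.45 × 92.2 × 0.6 = 1057.2 kPa.
q_ult = 515.42 + 1057.2 = 1572.6 kPa.
Gross allowable pressure q_all = 1572.6 / 2.5 = 629.04 kPa.
Footing area = 4.7144 m², so allowable column load = 629.04 × 4.7144 = 2965.5 kN.

P_all ≈ 2970 kN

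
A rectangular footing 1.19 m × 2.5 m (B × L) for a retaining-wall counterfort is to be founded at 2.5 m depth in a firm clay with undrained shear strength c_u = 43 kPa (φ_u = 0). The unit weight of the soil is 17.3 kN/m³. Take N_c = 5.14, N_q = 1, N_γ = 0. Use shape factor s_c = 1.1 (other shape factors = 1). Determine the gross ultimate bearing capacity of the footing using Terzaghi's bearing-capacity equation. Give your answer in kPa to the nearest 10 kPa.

q_ult ≈ 290 kPa

Effective surcharge at the founding depth q = γ·D_f = 17.3 × 2.5 = 43.25 kPa.
q_ult = c·N_c·s_c + q·N_q
     = 43 × 5.14 × 1.1 + 43.25 × 1
     = 243.12 + 43.25 = 286.37 kPa.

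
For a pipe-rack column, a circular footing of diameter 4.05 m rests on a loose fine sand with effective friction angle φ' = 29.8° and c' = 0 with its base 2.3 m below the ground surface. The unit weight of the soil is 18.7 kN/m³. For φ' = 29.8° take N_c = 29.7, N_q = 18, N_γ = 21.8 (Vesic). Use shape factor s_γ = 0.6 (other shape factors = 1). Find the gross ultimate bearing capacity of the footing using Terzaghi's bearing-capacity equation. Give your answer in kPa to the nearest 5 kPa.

q = γ·D_f = 18.7 × 2.3 = 43.01 kPa.
q·N_q = 43.01 × 18 = 774.18 kPa
0.5·γ·B·N_γ·s_γ = 0.5 × 18.7 × 4.05 × 21.8 × 0.6 = 495.31 kPa
q_ult = 774.18 + 495.31 = 1269.5 kPa.

q_ult ≈ 1270 kPa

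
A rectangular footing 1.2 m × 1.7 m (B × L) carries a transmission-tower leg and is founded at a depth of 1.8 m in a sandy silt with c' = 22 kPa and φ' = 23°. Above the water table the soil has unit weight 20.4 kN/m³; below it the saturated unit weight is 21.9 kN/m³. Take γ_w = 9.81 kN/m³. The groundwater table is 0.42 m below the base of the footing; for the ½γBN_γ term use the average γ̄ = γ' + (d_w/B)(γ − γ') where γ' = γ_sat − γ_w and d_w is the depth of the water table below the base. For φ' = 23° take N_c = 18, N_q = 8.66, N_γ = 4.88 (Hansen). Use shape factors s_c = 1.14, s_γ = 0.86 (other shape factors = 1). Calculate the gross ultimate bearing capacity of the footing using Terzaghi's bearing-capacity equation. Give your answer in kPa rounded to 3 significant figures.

Effective surcharge at the founding depth q = γ·D_f = 20.4 × 1.8 = 36.72 kPa.
With d_w = 0.42 m < B, γ̄ = 12.09 + (0.42/1.2) × (20.4 − 12.09) = 14.998 kN/m³.
q_ult = c·N_c·s_c + q·N_q + 0.5·γ·B·N_γ·s_γ
     = 22 × 18 × 1.14 + 36.72 × 8.66 + 0.5 × 14.998 × 1.2 × 4.88 × 0.86
     = 451.44 + 318 + 37.767 = 807.2 kPa.

q_ult ≈ 807 kPa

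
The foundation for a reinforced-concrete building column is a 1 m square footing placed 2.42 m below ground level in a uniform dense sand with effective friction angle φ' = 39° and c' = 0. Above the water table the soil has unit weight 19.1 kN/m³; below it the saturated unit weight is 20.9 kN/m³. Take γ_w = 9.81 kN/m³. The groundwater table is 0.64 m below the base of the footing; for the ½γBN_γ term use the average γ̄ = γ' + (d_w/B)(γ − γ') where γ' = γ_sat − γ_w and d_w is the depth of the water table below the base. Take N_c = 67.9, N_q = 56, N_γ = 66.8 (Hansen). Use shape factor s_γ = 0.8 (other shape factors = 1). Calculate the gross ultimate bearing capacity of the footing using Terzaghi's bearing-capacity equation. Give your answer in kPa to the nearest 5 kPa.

Effective surcharge at the founding depth q = γ·D_f = 19.1 × 2.42 = 46.222 kPa.
With d_w = 0.64 m < B, γ̄ = 11.09 + (0.64/1) × (19.1 − 11.09) = 16.216 kN/m³.
q_ult = q·N_q + 0.5·γ·B·N_γ·s_γ
     = 46.222 × 56 + 0.5 × 16.216 × 1 × 66.8 × 0.8
     = 2588.4 + 433.3 = 3021.7 kPa.

q_ult ≈ 3020 kPa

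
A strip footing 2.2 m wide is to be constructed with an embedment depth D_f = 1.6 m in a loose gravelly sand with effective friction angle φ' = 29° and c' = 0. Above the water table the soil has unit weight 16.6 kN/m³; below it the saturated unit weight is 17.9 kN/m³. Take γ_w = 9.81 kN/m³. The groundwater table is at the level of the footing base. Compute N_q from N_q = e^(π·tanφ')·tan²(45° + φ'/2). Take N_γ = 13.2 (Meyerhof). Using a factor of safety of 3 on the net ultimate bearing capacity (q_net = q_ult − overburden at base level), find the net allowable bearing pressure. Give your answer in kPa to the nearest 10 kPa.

q_all(net) ≈ 180 kPa

N_q = e^(π·tan29°)·tan²(59.5°) = 16.44.
q = γ·D_f = 16.6 × 1.6 = 26.56 kPa.
For the ½γBN_γ term take γ' = 17.9 − 9.81 = 8.09 kN/m³ (soil below base is submerged).
q·N_q = 26.56 × 16.443 = 436.73 kPa
0.5·γ·B·N_γ = 0.5 × 8.09 × 2.2 × 13.2 = 117.47 kPa
q_ult = 436.73 + 117.47 = 554.2 kPa.
q_net = 554.2 − 26.56 = 527.64 kPa.
q_all(net) = 527.64 / 3 = 175.88 kPa.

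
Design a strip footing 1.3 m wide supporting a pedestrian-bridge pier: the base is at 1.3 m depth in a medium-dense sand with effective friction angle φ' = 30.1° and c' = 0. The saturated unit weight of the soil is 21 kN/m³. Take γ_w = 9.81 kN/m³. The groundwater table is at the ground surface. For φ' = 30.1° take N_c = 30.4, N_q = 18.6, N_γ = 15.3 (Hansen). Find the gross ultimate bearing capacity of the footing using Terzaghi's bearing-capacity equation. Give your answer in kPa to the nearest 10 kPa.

γ' = 21 − 9.81 = 11.19 kN/m³ (submerged throughout). q = 11.19 × 1.3 = 14.547 kPa; the same γ' applies in the ½γBN_γ term.
q·N_q = 14.547 × 18.6 = 270.57 kPa
0.5·γ·B·N_γ = 0.5 × 11.19 × 1.3 × 15.3 = 111.28 kPa
q_ult = 270.57 + 111.28 = 381.86 kPa.

q_ult ≈ 380 kPa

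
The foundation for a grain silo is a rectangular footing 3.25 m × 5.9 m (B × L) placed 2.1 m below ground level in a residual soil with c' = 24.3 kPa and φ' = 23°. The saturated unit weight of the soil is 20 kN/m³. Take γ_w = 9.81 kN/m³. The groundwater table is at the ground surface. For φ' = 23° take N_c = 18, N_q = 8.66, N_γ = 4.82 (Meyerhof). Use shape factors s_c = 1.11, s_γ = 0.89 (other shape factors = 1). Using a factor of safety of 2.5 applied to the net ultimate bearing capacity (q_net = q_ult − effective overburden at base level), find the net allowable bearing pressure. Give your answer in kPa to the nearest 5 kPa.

q_all(net) ≈ 290 kPa

γ' = 20 − 9.81 = 10.19 kN/m³ (submerged throughout). q = 10.19 × 2.1 = 21.399 kPa; the same γ' applies in the ½γBN_γ term.
c·N_c·s_c = 24.3 × 18 × 1.11 = 485.51 kPa
q·N_q = 21.399 × 8.66 = 185.32 kPa
0.5·γ·B·N_γ·s_γ = 0.5 × 10.19 × 3.25 × 4.82 × 0.89 = 71.034 kPa
q_ult = 485.51 + 185.32 + 71.034 = 741.86 kPa.
Net ultimate: q_net = 741.86 − 21.399 = 720.46 kPa.
q_all(net) = 720.46 / 2.5 = 288.19 kPa.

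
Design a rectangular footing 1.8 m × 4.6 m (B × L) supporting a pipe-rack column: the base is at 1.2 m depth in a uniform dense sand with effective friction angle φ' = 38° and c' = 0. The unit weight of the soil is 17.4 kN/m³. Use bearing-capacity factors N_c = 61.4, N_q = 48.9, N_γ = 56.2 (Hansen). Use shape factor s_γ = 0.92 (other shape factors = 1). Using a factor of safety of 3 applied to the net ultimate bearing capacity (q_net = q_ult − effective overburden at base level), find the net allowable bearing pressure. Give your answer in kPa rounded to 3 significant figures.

q_all(net) ≈ 603 kPa

q = γ·D_f = 17.4 × 1.2 = 20.88 kPa.
q·N_q = 20.88 × 48.9 = 1021 kPa
0.5·γ·B·N_γ·s_γ = 0.5 × 17.4 × 1.8 × 56.2 × 0.92 = 809.68 kPa
q_ult = 1021 + 809.68 = 1830.7 kPa.
Net ultimate: q_net = 1830.7 − 20.88 = 1809.8 kPa.
q_all(net) = 1809.8 / 3 = 603.28 kPa.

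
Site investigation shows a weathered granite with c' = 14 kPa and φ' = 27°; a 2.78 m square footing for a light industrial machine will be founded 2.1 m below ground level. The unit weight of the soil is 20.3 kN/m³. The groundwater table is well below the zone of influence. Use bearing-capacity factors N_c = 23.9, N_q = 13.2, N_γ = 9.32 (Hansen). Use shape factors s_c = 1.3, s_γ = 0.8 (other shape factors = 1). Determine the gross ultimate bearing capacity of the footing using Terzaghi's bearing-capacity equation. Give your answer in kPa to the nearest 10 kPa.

Overburden at base level: q = 20.3 × 2.1 = 42.63 kPa.
Cohesion term c·N_c·s_c = 14 × 23.9 × 1.3 = 434.98 kPa; surcharge term q·N_q = 42.63 × 13.2 = 562.72 kPa; self-weight term 0.5·γ·B·N_γ·s_γ = 0.5 × 20.3 × 2.78 × 9.32 × 0.8 = 210.39 kPa.
q_ult = 434.98 + 562.72 + 210.39 = 1208.1 kPa.

q_ult ≈ 1210 kPa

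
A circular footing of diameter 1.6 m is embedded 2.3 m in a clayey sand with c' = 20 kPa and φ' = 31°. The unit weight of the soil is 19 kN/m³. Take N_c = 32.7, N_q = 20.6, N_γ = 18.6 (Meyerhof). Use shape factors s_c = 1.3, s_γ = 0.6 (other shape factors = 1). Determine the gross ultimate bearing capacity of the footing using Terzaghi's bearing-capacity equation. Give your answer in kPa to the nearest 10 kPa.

Effective surcharge at the founding depth q = γ·D_f = 19 × 2.3 = 43.7 kPa.
q_ult = c·N_c·s_c + q·N_q + 0.5·γ·B·N_γ·s_γ
     = 20 × 32.7 × 1.3 + 43.7 × 20.6 + 0.5 × 19 × 1.6 × 18.6 × 0.6
     = 850.2 + 900.22 + 169.63 = 1920.1 kPa.

q_ult ≈ 1920 kPa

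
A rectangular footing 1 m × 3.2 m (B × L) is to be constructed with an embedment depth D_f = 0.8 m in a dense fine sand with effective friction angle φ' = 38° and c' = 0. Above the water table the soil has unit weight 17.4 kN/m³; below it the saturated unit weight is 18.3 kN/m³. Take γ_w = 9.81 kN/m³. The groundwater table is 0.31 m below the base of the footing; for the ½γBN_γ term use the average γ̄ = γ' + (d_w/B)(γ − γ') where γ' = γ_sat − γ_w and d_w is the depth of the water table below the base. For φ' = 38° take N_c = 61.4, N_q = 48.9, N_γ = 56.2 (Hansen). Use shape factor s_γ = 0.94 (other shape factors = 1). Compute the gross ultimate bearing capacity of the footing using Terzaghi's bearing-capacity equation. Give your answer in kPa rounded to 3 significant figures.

Overburden at base level: q = 17.4 × 0.8 = 13.92 kPa.
The water table is 0.31 m below the base (< B = 1 m), so the ½γBN_γ term uses γ̄ = γ' + (d_w/B)(γ − γ') = 8.49 + (0.31/1)(17.4 − 8.49) = 11.252 kN/m³.
Surcharge term q·N_q = 13.92 × 48.9 = 680.69 kPa; self-weight term 0.5·γ·B·N_γ·s_γ = 0.5 × 11.252 × 1 × 56.2 × 0.94 = 297.21 kPa.
q_ult = 680.69 + 297.21 = 977.9 kPa.

q_ult ≈ 978 kPa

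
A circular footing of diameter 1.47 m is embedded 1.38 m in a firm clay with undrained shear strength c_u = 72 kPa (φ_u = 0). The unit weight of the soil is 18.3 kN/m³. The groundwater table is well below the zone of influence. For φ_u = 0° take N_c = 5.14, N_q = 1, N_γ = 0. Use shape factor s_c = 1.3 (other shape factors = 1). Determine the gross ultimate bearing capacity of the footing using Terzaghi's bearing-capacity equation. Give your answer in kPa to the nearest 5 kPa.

Effective surcharge at the founding depth q = γ·D_f = 18.3 × 1.38 = 25.254 kPa.
q_ult = c·N_c·s_c + q·N_q
     = 72 × 5.14 × 1.3 + 25.254 × 1
     = 481.1 + 25.254 = 506.36 kPa.

q_ult ≈ 505 kPa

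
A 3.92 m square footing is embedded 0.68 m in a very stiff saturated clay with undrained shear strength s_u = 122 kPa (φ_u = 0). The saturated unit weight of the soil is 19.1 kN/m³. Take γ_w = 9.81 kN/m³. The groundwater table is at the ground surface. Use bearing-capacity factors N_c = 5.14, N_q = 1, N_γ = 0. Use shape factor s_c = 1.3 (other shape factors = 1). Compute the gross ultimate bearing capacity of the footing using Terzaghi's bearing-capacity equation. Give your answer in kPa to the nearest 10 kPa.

q_ult ≈ 820 kPa

γ' = 19.1 − 9.81 = 9.29 kN/m³ (submerged throughout). q = 9.29 × 0.68 = 6.3172 kPa.
c·N_c·s_c = 122 × 5.14 × 1.3 = 815.2 kPa
q·N_q = 6.3172 × 1 = 6.3172 kPa
q_ult = 815.2 + 6.3172 = 821.52 kPa.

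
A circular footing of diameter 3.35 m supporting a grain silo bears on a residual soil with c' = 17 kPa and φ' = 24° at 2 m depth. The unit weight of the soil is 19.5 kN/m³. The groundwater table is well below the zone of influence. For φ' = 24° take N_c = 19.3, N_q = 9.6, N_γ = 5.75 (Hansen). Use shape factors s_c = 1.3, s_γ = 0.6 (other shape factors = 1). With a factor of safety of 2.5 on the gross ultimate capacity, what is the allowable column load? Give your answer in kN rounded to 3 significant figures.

P_all ≈ 3220 kN

q = γ·D_f = 19.5 × 2 = 39 kPa.
c·N_c·s_c = 17 × 19.3 × 1.3 = 426.53 kPa
q·N_q = 39 × 9.6 = 374.4 kPa
0.5·γ·B·N_γ·s_γ = 0.5 × 19.5 × 3.35 × 5.75 × 0.6 = 112.69 kPa
q_ult = 426.53 + 374.4 + 112.69 = 913.62 kPa.
Gross allowable pressure q_all = 913.62 / 2.5 = 365.45 kPa.
Footing area = 8.8141 m², so allowable column load = 365.45 × 8.8141 = 3221.1 kN.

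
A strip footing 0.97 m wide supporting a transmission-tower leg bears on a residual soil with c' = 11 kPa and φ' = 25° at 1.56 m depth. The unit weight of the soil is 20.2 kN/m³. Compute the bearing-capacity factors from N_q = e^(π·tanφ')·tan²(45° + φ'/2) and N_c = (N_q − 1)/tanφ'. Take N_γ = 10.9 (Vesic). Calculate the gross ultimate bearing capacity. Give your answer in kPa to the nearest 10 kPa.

q_ult ≈ 670 kPa

tan25° = 0.4663, so N_q = e^(π×0.4663)·tan²(57.5°) = 4.327 × 2.464 = 10.66.
N_c = (10.66 − 1)/tan25° = 20.72.
q = γ·D_f = 20.2 × 1.56 = 31.512 kPa.
c·N_c = 11 × 20.721 = 227.93 kPa
q·N_q = 31.512 × 10.662 = 335.99 kPa
0.5·γ·B·N_γ = 0.5 × 20.2 × 0.97 × 10.9 = 106.79 kPa
q_ult = 227.93 + 335.99 + 106.79 = 670.7 kPa.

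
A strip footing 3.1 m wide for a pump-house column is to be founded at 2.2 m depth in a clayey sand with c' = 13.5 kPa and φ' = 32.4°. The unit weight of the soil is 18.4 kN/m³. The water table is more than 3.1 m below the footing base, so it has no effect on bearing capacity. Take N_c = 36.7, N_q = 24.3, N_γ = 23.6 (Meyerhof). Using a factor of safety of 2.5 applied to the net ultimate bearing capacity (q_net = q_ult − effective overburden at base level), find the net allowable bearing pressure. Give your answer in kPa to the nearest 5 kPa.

q_all(net) ≈ 845 kPa

Effective surcharge at the founding depth q = γ·D_f = 18.4 × 2.2 = 40.48 kPa.
q_ult = c·N_c + q·N_q + 0.5·γ·B·N_γ
     = 13.5 × 36.7 + 40.48 × 24.3 + 0.5 × 18.4 × 3.1 × 23.6
     = 495.45 + 983.66 + 673.07 = 2152.2 kPa.
Net ultimate: q_net = 2152.2 − 40.48 = 2111.7 kPa.
q_all(net) = 2111.7 / 2.5 = 844.68 kPa.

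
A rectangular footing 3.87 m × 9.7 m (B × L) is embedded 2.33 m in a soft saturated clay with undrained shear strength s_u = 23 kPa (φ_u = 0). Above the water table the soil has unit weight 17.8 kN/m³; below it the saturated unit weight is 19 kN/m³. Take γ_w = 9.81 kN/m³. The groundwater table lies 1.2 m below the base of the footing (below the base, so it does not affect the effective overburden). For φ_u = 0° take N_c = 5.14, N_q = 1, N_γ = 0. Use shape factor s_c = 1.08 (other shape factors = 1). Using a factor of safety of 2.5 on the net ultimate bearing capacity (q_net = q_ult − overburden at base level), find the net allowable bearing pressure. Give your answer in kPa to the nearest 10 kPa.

q_all(net) ≈ 50 kPa

Effective surcharge at the founding depth q = γ·D_f = 17.8 × 2.33 = 41.474 kPa.
q_ult = c·N_c·s_c + q·N_q
     = 23 × 5.14 × 1.08 + 41.474 × 1
     = 127.68 + 41.474 = 169.15 kPa.
q_net = 169.15 − 41.474 = 127.68 kPa.
q_all(net) = 127.68 / 2.5 = 51.071 kPa.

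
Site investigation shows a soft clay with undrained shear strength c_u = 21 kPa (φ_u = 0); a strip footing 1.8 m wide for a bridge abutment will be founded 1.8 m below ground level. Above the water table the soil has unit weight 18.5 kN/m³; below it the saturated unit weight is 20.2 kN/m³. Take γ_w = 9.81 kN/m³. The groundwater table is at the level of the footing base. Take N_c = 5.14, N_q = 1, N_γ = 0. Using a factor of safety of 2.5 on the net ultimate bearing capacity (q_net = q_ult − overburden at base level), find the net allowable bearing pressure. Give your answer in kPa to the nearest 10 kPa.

q_all(net) ≈ 40 kPa

Overburden at base level: q = 18.5 × 1.8 = 33.3 kPa.
Cohesion term c·N_c = 21 × 5.14 = 107.94 kPa; surcharge term q·N_q = 33.3 × 1 = 33.3 kPa.
q_ult = 107.94 + 33.3 = 141.24 kPa.
q_net = 141.24 − 33.3 = 107.94 kPa.
q_all(net) = 107.94 / 2.5 = 43.176 kPa.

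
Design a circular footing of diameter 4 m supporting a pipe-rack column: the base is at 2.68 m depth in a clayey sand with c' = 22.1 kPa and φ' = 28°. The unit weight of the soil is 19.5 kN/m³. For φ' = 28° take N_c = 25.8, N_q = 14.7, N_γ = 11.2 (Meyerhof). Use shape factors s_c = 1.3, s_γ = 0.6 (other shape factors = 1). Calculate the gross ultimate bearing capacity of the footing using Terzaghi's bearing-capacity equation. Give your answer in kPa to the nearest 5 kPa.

q_ult ≈ 1770 kPa

Effective surcharge at the founding depth q = γ·D_f = 19.5 × 2.68 = 52.26 kPa.
q_ult = c·N_c·s_c + q·N_q + 0.5·γ·B·N_γ·s_γ
     = 22.1 × 25.8 × 1.3 + 52.26 × 14.7 + 0.5 × 19.5 × 4 × 11.2 × 0.6
     = 741.23 + 768.22 + 262.08 = 1771.5 kPa.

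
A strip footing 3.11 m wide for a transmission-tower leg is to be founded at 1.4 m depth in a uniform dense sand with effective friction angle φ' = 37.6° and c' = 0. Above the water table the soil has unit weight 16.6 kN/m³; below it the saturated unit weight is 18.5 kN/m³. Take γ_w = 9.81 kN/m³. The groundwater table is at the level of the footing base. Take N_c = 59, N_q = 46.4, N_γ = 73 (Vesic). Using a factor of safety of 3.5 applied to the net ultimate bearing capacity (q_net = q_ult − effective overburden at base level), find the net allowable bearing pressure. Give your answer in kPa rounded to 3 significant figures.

q_all(net) ≈ 583 kPa

Effective surcharge at the founding depth q = γ·D_f = 16.6 × 1.4 = 23.24 kPa.
The water table coincides with the base, so in the self-weight term γ → γ' = 8.69 kN/m³.
q_ult = q·N_q + 0.5·γ·B·N_γ
     = 23.24 × 46.4 + 0.5 × 8.69 × 3.11 × 73
     = 1078.3 + 986.45 = 2064.8 kPa.
Net ultimate: q_net = 2064.8 − 23.24 = 2041.5 kPa.
q_all(net) = 2041.5 / 3.5 = 583.3 kPa.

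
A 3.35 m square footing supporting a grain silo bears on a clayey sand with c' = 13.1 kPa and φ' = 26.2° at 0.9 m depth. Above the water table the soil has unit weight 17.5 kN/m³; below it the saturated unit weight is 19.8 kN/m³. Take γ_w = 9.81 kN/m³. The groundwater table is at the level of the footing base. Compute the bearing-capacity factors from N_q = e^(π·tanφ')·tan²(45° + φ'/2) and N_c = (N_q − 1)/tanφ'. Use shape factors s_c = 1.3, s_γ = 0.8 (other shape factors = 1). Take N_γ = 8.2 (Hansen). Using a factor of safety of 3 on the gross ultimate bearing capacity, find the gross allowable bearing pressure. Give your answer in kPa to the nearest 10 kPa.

q_all ≈ 230 kPa

N_q = e^(π·tan26.2°)·tan²(58.1°) = 12.11; N_c = (N_q − 1)/tanφ' = 22.58.
Effective surcharge at the founding depth q = γ·D_f = 17.5 × 0.9 = 15.75 kPa.
The water table coincides with the base, so in the self-weight term γ → γ' = 9.99 kN/m³.
q_ult = c·N_c·s_c + q·N_q + 0.5·γ·B·N_γ·s_γ
     = 13.1 × 22.579 × 1.3 + 15.75 × 12.11 + 0.5 × 9.99 × 3.35 × 8.2 × 0.8
     = 384.52 + 190.74 + 109.77 = 685.03 kPa.
q_all = 685.03 / 3 = 228.34 kPa.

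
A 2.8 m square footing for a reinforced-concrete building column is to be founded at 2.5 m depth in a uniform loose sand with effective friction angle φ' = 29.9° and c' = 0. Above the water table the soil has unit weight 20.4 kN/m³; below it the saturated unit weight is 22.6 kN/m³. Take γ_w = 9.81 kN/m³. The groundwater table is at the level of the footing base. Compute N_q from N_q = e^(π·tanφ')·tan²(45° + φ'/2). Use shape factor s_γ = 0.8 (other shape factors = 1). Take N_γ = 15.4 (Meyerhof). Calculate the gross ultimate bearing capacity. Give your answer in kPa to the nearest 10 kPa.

q_ult ≈ 1150 kPa

tan29.9° = 0.575, so N_q = e^(π×0.575)·tan²(59.95°) = 6.089 × 2.988 = 18.19.
Overburden at base level: q = 20.4 × 2.5 = 51 kPa.
Below the base the soil is submerged, so the ½γBN_γ term uses γ' = 22.6 − 9.81 = 12.79 kN/m³.
Surcharge term q·N_q = 51 × 18.194 = 927.88 kPa; self-weight term 0.5·γ·B·N_γ·s_γ = 0.5 × 12.79 × 2.8 × 15.4 × 0.8 = 220.6 kPa.
q_ult = 927.88 + 220.6 = 1148.5 kPa.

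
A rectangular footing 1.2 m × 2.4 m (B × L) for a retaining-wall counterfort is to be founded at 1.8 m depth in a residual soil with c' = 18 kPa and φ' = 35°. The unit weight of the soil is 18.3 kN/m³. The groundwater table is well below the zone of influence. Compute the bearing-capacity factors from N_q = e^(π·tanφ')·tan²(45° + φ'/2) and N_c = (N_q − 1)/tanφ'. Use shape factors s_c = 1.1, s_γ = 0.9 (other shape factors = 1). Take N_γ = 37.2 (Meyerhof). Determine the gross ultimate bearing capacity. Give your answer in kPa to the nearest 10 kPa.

q_ult ≈ 2380 kPa

tan35° = 0.7002, so N_q = e^(π×0.7002)·tan²(62.5°) = 9.023 × 3.69 = 33.3.
N_c = (33.3 − 1)/tan35° = 46.12.
q = γ·D_f = 18.3 × 1.8 = 32.94 kPa.
c·N_c·s_c = 18 × 46.124 × 1.1 = 913.25 kPa
q·N_q = 32.94 × 33.296 = 1096.8 kPa
0.5·γ·B·N_γ·s_γ = 0.5 × 18.3 × 1.2 × 37.2 × 0.9 = 367.61 kPa
q_ult = 913.25 + 1096.8 + 367.61 = 2377.6 kPa.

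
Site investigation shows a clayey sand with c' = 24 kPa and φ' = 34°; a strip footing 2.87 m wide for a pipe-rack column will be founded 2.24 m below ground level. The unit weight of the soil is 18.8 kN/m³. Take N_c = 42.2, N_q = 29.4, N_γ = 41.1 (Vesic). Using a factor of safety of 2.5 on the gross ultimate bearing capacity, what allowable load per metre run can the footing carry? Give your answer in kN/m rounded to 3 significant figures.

Overburden at base level: q = 18.8 × 2.24 = 42.112 kPa.
Cohesion term c·N_c = 24 × 42.2 = 1012.8 kPa; surcharge term q·N_q = 42.112 × 29.4 = 1238.1 kPa; self-weight term 0.5·γ·B·N_γ = 0.5 × 18.8 × 2.87 × 41.1 = 1108.8 kPa.
q_ult = 1012.8 + 1238.1 + 1108.8 = 3359.7 kPa.
Gross allowable pressure q_all = 3359.7 / 2.5 = 1343.9 kPa.
Allowable wall load = q_all × B = 1343.9 × 2.87 = 3856.9 kN per metre run.

≈ 3860 kN/m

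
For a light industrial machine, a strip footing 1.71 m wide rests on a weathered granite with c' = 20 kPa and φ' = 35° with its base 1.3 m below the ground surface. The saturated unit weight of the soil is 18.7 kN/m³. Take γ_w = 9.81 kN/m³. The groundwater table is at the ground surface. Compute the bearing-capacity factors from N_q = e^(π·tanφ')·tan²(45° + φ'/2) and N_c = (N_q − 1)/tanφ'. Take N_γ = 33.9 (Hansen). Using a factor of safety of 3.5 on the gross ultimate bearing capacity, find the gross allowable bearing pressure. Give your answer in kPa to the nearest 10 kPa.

N_q = e^(π·tan35°)·tan²(62.5°) = 33.3; N_c = (N_q − 1)/tanφ' = 46.12.
With the water table at the surface the whole profile is submerged: γ' = 18.7 − 9.81 = 8.89 kN/m³, so q = γ'·D_f = 11.557 kPa; the same γ' applies in the ½γBN_γ term.
q_ult = c·N_c + q·N_q + 0.5·γ·B·N_γ
     = 20 × 46.124 + 11.557 × 33.296 + 0.5 × 8.89 × 1.71 × 33.9
     = 922.47 + 384.8 + 257.67 = 1564.9 kPa.
q_all = 1564.9 / 3.5 = 447.13 kPa.

q_all ≈ 450 kPa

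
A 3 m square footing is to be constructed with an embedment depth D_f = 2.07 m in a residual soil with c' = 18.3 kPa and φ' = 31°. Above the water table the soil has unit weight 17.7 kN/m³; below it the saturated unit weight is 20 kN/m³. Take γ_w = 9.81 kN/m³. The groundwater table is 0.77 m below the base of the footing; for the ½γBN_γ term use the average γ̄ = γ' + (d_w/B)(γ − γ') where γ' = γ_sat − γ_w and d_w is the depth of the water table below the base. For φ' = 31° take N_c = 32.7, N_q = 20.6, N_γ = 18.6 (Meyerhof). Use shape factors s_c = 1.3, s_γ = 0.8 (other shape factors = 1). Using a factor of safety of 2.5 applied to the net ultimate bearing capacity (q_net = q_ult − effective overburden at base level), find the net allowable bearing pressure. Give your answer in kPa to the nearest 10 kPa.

q = γ·D_f = 17.7 × 2.07 = 36.639 kPa.
γ' = 10.19 kN/m³; averaging over the depth B below the base, γ̄ = γ' + (d_w/B)(γ − γ') = 12.118 kN/m³.
c·N_c·s_c = 18.3 × 32.7 × 1.3 = 777.93 kPa
q·N_q = 36.639 × 20.6 = 754.76 kPa
0.5·γ·B·N_γ·s_γ = 0.5 × 12.118 × 3 × 18.6 × 0.8 = 270.46 kPa
q_ult = 777.93 + 754.76 + 270.46 = 1803.2 kPa.
Net ultimate: q_net = 1803.2 − 36.639 = 1766.5 kPa.
q_all(net) = 1766.5 / 2.5 = 706.61 kPa.

q_all(net) ≈ 710 kPa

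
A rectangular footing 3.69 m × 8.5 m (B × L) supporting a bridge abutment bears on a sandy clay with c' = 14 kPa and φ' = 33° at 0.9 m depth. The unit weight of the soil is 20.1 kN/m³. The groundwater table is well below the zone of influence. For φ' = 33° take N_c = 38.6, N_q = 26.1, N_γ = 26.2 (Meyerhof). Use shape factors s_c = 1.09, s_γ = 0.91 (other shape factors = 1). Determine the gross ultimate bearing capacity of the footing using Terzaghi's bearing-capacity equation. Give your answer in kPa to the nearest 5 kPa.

Overburden at base level: q = 20.1 × 0.9 = 18.09 kPa.
Cohesion term c·N_c·s_c = 14 × 38.6 × 1.09 = 589.04 kPa; surcharge term q·N_q = 18.09 × 26.1 = 472.15 kPa; self-weight term 0.5·γ·B·N_γ·s_γ = 0.5 × 20.1 × 3.69 × 26.2 × 0.91 = 884.17 kPa.
q_ult = 589.04 + 472.15 + 884.17 = 1945.4 kPa.

q_ult ≈ 1945 kPa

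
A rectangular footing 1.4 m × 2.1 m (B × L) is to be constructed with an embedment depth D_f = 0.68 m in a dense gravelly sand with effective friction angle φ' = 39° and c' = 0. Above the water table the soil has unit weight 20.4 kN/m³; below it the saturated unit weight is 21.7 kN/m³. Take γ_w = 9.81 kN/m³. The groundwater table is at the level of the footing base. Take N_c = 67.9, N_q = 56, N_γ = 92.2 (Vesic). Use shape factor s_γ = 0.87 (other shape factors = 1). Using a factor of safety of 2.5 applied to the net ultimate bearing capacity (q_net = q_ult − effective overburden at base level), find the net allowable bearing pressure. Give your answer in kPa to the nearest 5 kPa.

q_all(net) ≈ 570 kPa

Overburden at base level: q = 20.4 × 0.68 = 13.872 kPa.
Below the base the soil is submerged, so the ½γBN_γ term uses γ' = 21.7 − 9.81 = 11.89 kN/m³.
Surcharge term q·N_q = 13.872 × 56 = 776.83 kPa; self-weight term 0.5·γ·B·N_γ·s_γ = 0.5 × 11.89 × 1.4 × 92.2 × 0.87 = 667.62 kPa.
q_ult = 776.83 + 667.62 = 1444.5 kPa.
Net ultimate: q_net = 1444.5 − 13.872 = 1430.6 kPa.
q_all(net) = 1430.6 / 2.5 = 572.23 kPa.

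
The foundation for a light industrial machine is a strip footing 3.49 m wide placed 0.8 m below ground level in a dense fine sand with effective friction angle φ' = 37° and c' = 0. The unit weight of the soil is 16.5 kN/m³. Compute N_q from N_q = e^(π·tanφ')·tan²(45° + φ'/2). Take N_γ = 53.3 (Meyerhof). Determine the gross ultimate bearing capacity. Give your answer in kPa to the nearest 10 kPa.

q_ult ≈ 2100 kPa

tan37° = 0.7536, so N_q = e^(π×0.7536)·tan²(63.5°) = 10.669 × 4.023 = 42.92.
Overburden at base level: q = 16.5 × 0.8 = 13.2 kPa.
Surcharge term q·N_q = 13.2 × 42.92 = 566.54 kPa; self-weight term 0.5·γ·B·N_γ = 0.5 × 16.5 × 3.49 × 53.3 = 1534.6 kPa.
q_ult = 566.54 + 1534.6 = 2101.2 kPa.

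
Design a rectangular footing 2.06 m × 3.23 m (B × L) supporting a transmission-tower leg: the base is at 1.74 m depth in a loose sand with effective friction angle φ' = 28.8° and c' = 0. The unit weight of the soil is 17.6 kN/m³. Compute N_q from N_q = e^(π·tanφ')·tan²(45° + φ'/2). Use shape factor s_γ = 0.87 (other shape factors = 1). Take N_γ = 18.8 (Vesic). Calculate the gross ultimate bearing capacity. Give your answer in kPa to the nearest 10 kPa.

q_ult ≈ 790 kPa

tan28.8° = 0.5498, so N_q = e^(π×0.5498)·tan²(59.4°) = 5.624 × 2.859 = 16.08.
Effective surcharge at the founding depth q = γ·D_f = 17.6 × 1.74 = 30.624 kPa.
q_ult = q·N_q + 0.5·γ·B·N_γ·s_γ
     = 30.624 × 16.081 + 0.5 × 17.6 × 2.06 × 18.8 × 0.87
     = 492.46 + 296.5 = 788.96 kPa.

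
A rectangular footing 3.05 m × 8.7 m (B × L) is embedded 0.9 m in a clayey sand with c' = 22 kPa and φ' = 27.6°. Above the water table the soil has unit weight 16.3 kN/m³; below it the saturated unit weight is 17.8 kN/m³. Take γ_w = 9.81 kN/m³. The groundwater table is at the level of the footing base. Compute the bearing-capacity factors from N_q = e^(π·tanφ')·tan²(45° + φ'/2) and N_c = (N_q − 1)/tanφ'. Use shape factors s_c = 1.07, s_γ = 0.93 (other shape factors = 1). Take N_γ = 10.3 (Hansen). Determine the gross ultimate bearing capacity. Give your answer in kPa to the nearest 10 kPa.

q_ult ≈ 910 kPa

tan27.6° = 0.5228, so N_q = e^(π×0.5228)·tan²(58.8°) = 5.167 × 2.726 = 14.09.
N_c = (14.09 − 1)/tan27.6° = 25.04.
Effective surcharge at the founding depth q = γ·D_f = 16.3 × 0.9 = 14.67 kPa.
The water table coincides with the base, so in the self-weight term γ → γ' = 7.99 kN/m³.
q_ult = c·N_c·s_c + q·N_q + 0.5·γ·B·N_γ·s_γ
     = 22 × 25.037 × 1.07 + 14.67 × 14.089 + 0.5 × 7.99 × 3.05 × 10.3 × 0.93
     = 589.36 + 206.68 + 116.72 = 912.77 kPa.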